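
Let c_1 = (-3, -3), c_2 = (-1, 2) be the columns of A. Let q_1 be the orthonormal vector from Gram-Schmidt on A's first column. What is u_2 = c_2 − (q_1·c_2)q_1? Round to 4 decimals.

u_2 = (-1.5000, 1.5000)

q_1 = c_1/‖c_1‖ = (-3, -3)/4.2426 = (-0.7071, -0.7071).
r_{12} = q_1·c_2 = -0.7071.
u_2 = c_2 + 0.7071·q_1 = (-1.5000, 1.5000).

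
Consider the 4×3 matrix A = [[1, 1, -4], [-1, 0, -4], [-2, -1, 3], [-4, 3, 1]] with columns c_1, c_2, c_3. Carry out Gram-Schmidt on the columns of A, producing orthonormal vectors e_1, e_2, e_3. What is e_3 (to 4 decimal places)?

e_3 = (-0.3722, -0.9190, 0.0151, 0.1291)

c_1 = (1, -1, -2, -4); ‖c_1‖ = 4.6904, so e_1 = (0.2132, -0.2132, -0.4264, -0.8528).
e_1·c_2 = 0.2132·1 + (-0.2132)·0 + (-0.4264)·(-1) + (-0.8528)·3 = -1.9188.
u_2 = c_2 + 1.9188·e_1 = (1.4091, -0.4091, -1.8182, 1.3636).
‖u_2‖ = 2.7052, so e_2 = (0.5209, -0.1512, -0.6721, 0.5041).
e_1·c_3 = 0.2132·(-4) + (-0.2132)·(-4) + (-0.4264)·3 + (-0.8528)·1 = -2.1320; e_2·c_3 = 0.5209·(-4) + (-0.1512)·(-4) + (-0.6721)·3 + 0.5041·1 = -2.9909.
u_3 = c_3 + 2.1320·e_1 + 2.9909·e_2 = (-1.9876, -4.9068, 0.0807, 0.6894).
‖u_3‖ = 5.3394, so e_3 = (-0.3722, -0.9190, 0.0151, 0.1291).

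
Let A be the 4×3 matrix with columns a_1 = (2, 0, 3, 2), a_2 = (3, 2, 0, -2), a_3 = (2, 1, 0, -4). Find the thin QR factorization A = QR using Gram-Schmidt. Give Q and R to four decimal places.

a_1 = (2, 0, 3, 2); ‖a_1‖ = 4.1231, so e_1 = (0.4851, 0.0000, 0.7276, 0.4851).
e_1·a_2 = 0.4851·3 + 0.0000·2 + 0.7276·0 + 0.4851·(-2) = 0.4851.
u_2 = a_2 − 0.4851·e_1 = (2.7647, 2.0000, -0.3529, -2.2353).
‖u_2‖ = 4.0945, so e_2 = (0.6752, 0.4885, -0.0862, -0.5459).
e_1·a_3 = 0.4851·2 + 0.0000·1 + 0.7276·0 + 0.4851·(-4) = -0.9701; e_2·a_3 = 0.6752·2 + 0.4885·1 + (-0.0862)·0 + (-0.5459)·(-4) = 4.0226.
u_3 = a_3 + 0.9701·e_1 − 4.0226·e_2 = (-0.2456, -0.9649, 1.0526, -1.3333).
‖u_3‖ = 1.9691, so e_3 = (-0.1247, -0.4900, 0.5346, -0.6771).

Q = [[0.4851, 0.6752, -0.1247], [0.0000, 0.4885, -0.4900], [0.7276, -0.0862, 0.5346], [0.4851, -0.5459, -0.6771]], R = [[4.1231, 0.4851, -0.9701], [0.0000, 4.0945, 4.0226], [0.0000, 0.0000, 1.9691]]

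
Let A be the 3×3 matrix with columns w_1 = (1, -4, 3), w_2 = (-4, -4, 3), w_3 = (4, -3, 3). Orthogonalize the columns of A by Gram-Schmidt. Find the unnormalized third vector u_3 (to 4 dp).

w_1 = (1, -4, 3); ‖w_1‖ = 5.0990, so q_1 = (0.1961, -0.7845, 0.5883).
q_1·w_2 = 0.1961·(-4) + (-0.7845)·(-4) + 0.5883·3 = 4.1184.
u_2 = w_2 − 4.1184·q_1 = (-4.8077, -0.7692, 0.5769).
‖u_2‖ = 4.9029, so q_2 = (-0.9806, -0.1569, 0.1177).
q_1·w_3 = 0.1961·4 + (-0.7845)·(-3) + 0.5883·3 = 4.9029; q_2·w_3 = (-0.9806)·4 + (-0.1569)·(-3) + 0.1177·3 = -3.0986.
u_3 = w_3 − 4.9029·q_1 + 3.0986·q_2 = (0.0000, 0.3600, 0.4800).

u_3 = (0.0000, 0.3600, 0.4800)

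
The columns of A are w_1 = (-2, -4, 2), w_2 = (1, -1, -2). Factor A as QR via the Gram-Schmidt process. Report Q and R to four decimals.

q_1 = w_1/‖w_1‖ = (-2, -4, 2)/4.8990 = (-0.4082, -0.8165, 0.4082).
r_{12} = q_1·w_2 = -0.4082.
u_2 = w_2 + 0.4082·q_1 = (0.8333, -1.3333, -1.8333).
‖u_2‖ = 2.4152, so q_2 = (0.3450, -0.5521, -0.7591).

Q = [[-0.4082, 0.3450], [-0.8165, -0.5521], [0.4082, -0.7591]], R = [[4.8990, -0.4082], [0.0000, 2.4152]]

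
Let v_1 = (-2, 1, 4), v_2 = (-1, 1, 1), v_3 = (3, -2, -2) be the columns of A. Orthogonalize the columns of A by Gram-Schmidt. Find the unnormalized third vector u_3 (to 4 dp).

v_1 = (-2, 1, 4); ‖v_1‖ = 4.5826, so e_1 = (-0.4364, 0.2182, 0.8729).
e_1·v_2 = (-0.4364)·(-1) + 0.2182·1 + 0.8729·1 = 1.5275.
u_2 = v_2 − 1.5275·e_1 = (-0.3333, 0.6667, -0.3333).
‖u_2‖ = 0.8165, so e_2 = (-0.4082, 0.8165, -0.4082).
e_1·v_3 = (-0.4364)·3 + 0.2182·(-2) + 0.8729·(-2) = -3.4915; e_2·v_3 = (-0.4082)·3 + 0.8165·(-2) + (-0.4082)·(-2) = -2.0412.
u_3 = v_3 + 3.4915·e_1 + 2.0412·e_2 = (0.6429, 0.4286, 0.2143).

u_3 = (0.6429, 0.4286, 0.2143)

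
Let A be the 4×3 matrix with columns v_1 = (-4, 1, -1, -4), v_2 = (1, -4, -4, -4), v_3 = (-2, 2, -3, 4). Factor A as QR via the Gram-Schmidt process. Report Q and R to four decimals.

Q = [[-0.6860, 0.3605, -0.3075], [0.1715, -0.6506, 0.1541], [-0.1715, -0.5451, -0.7693], [-0.6860, -0.3868, 0.5384]], R = [[5.8310, 2.0580, -0.5145], [0.0000, 6.6906, -1.9342], [0.0000, 0.0000, 5.3846]]

v_1 = (-4, 1, -1, -4); ‖v_1‖ = 5.8310, so e_1 = (-0.6860, 0.1715, -0.1715, -0.6860).
e_1·v_2 = (-0.6860)·1 + 0.1715·(-4) + (-0.1715)·(-4) + (-0.6860)·(-4) = 2.0580.
u_2 = v_2 − 2.0580·e_1 = (2.4118, -4.3529, -3.6471, -2.5882).
‖u_2‖ = 6.6906, so e_2 = (0.3605, -0.6506, -0.5451, -0.3868).
e_1·v_3 = (-0.6860)·(-2) + 0.1715·2 + (-0.1715)·(-3) + (-0.6860)·4 = -0.5145; e_2·v_3 = 0.3605·(-2) + (-0.6506)·2 + (-0.5451)·(-3) + (-0.3868)·4 = -1.9342.
u_3 = v_3 + 0.5145·e_1 + 1.9342·e_2 = (-1.6557, 0.8298, -4.1426, 2.8988).
‖u_3‖ = 5.3846, so e_3 = (-0.3075, 0.1541, -0.7693, 0.5384).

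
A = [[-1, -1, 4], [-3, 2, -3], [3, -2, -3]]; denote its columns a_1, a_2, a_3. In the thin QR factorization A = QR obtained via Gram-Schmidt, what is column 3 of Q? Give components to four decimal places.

q_1 = a_1/‖a_1‖ = (-1, -3, 3)/4.3589 = (-0.2294, -0.6882, 0.6882).
r_{12} = q_1·a_2 = -2.5236.
u_2 = a_2 + 2.5236·q_1 = (-1.5789, 0.2632, -0.2632).
‖u_2‖ = 1.6222, so q_2 = (-0.9733, 0.1622, -0.1622).
r_{13} = q_1·a_3 = -0.9177; r_{23} = q_2·a_3 = -3.8933.
u_3 = a_3 + 0.9177·q_1 + 3.8933·q_2 = (0.0000, -3.0000, -3.0000).
‖u_3‖ = 4.2426, so q_3 = (0.0000, -0.7071, -0.7071).

q_3 = (0.0000, -0.7071, -0.7071)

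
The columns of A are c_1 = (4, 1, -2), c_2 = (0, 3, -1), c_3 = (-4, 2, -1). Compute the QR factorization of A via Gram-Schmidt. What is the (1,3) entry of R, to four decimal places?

q_1 = c_1/‖c_1‖ = (4, 1, -2)/4.5826 = (0.8729, 0.2182, -0.4364).
r_{13} = q_1·c_3 = -2.6186.

r_{13} = -2.6186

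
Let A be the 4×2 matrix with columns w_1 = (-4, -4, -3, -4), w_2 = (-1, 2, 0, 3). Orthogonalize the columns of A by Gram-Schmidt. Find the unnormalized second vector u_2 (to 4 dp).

u_2 = (-2.1228, 0.8772, -0.8421, 1.8772)

q_1 = w_1/‖w_1‖ = (-4, -4, -3, -4)/7.5498 = (-0.5298, -0.5298, -0.3974, -0.5298).
r_{12} = q_1·w_2 = -2.1193.
u_2 = w_2 + 2.1193·q_1 = (-2.1228, 0.8772, -0.8421, 1.8772).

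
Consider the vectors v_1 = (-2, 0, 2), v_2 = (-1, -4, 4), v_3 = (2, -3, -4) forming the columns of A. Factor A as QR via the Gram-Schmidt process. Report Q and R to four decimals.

Q = [[-0.7071, 0.3313, -0.6247], [0.0000, -0.8835, -0.4685], [0.7071, 0.3313, -0.6247]], R = [[2.8284, 3.5355, -4.2426], [0.0000, 4.5277, 1.9878], [0.0000, 0.0000, 2.6550]]

q_1 = v_1/‖v_1‖ = (-2, 0, 2)/2.8284 = (-0.7071, 0.0000, 0.7071).
r_{12} = q_1·v_2 = 3.5355.
u_2 = v_2 − 3.5355·q_1 = (1.5000, -4.0000, 1.5000).
‖u_2‖ = 4.5277, so q_2 = (0.3313, -0.8835, 0.3313).
r_{13} = q_1·v_3 = -4.2426; r_{23} = q_2·v_3 = 1.9878.
u_3 = v_3 + 4.2426·q_1 − 1.9878·q_2 = (-1.6585, -1.2439, -1.6585).
‖u_3‖ = 2.6550, so q_3 = (-0.6247, -0.4685, -0.6247).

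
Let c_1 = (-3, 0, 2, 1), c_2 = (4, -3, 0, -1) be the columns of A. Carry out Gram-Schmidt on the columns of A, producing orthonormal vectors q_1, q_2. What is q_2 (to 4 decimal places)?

q_2 = (0.3254, -0.8038, 0.4976, -0.0191)

q_1 = c_1/‖c_1‖ = (-3, 0, 2, 1)/3.7417 = (-0.8018, 0.0000, 0.5345, 0.2673).
r_{12} = q_1·c_2 = -3.4744.
u_2 = c_2 + 3.4744·q_1 = (1.2143, -3.0000, 1.8571, -0.0714).
‖u_2‖ = 3.7321, so q_2 = (0.3254, -0.8038, 0.4976, -0.0191).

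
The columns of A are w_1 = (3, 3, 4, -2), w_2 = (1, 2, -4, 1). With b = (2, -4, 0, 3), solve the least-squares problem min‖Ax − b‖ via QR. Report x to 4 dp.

e_1 = w_1/‖w_1‖ = (3, 3, 4, -2)/6.1644 = (0.4867, 0.4867, 0.6489, -0.3244).
r_{12} = e_1·w_2 = -1.4600.
u_2 = w_2 + 1.4600·e_1 = (1.7105, 2.7105, -3.0526, 0.5263).
‖u_2‖ = 4.4574, so e_2 = (0.3837, 0.6081, -0.6848, 0.1181).
Qᵀb = (-1.9467, -1.3107).
Back-substitute: x_2 = -1.3107/4.4574 = -0.2940.
x_1 = (-1.9467 + 1.4600·(-0.2940))/6.1644 = -0.3854.

x = (-0.3854, -0.2940)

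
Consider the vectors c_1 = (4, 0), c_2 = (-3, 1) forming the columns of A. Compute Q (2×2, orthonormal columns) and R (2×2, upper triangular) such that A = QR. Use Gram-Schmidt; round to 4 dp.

e_1 = c_1/‖c_1‖ = (4, 0)/4.0000 = (1.0000, 0.0000).
r_{12} = e_1·c_2 = -3.0000.
u_2 = c_2 + 3.0000·e_1 = (0.0000, 1.0000).
‖u_2‖ = 1.0000, so e_2 = (0.0000, 1.0000).

Q = [[1.0000, 0.0000], [0.0000, 1.0000]], R = [[4.0000, -3.0000], [0.0000, 1.0000]]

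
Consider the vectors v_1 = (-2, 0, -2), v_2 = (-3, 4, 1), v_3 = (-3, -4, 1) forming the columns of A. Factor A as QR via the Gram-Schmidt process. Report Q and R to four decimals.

Q = [[-0.7071, -0.4082, -0.5774], [0.0000, 0.8165, -0.5774], [-0.7071, 0.4082, 0.5774]], R = [[2.8284, 1.4142, 1.4142], [0.0000, 4.8990, -1.6330], [0.0000, 0.0000, 4.6188]]

e_1 = v_1/‖v_1‖ = (-2, 0, -2)/2.8284 = (-0.7071, 0.0000, -0.7071).
r_{12} = e_1·v_2 = 1.4142.
u_2 = v_2 − 1.4142·e_1 = (-2.0000, 4.0000, 2.0000).
‖u_2‖ = 4.8990, so e_2 = (-0.4082, 0.8165, 0.4082).
r_{13} = e_1·v_3 = 1.4142; r_{23} = e_2·v_3 = -1.6330.
u_3 = v_3 − 1.4142·e_1 + 1.6330·e_2 = (-2.6667, -2.6667, 2.6667).
‖u_3‖ = 4.6188, so e_3 = (-0.5774, -0.5774, 0.5774).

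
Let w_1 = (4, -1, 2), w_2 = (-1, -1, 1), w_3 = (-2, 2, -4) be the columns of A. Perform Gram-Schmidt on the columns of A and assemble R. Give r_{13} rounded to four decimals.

w_1 = (4, -1, 2); ‖w_1‖ = 4.5826, so q_1 = (0.8729, -0.2182, 0.4364).
r_{13} = q_1·w_3 = -3.9279.

r_{13} = -3.9279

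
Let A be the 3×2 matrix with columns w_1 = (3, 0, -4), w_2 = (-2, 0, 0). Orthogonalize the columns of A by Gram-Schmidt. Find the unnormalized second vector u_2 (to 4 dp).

u_2 = (-1.2800, 0.0000, -0.9600)

w_1 = (3, 0, -4); ‖w_1‖ = 5.0000, so e_1 = (0.6000, 0.0000, -0.8000).
e_1·w_2 = 0.6000·(-2) + 0.0000·0 + (-0.8000)·0 = -1.2000.
u_2 = w_2 + 1.2000·e_1 = (-1.2800, 0.0000, -0.9600).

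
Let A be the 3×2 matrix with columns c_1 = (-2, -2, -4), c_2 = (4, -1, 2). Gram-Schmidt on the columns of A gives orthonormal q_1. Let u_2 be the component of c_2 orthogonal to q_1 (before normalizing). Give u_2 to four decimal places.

u_2 = (2.8333, -2.1667, -0.3333)

c_1 = (-2, -2, -4); ‖c_1‖ = 4.8990, so q_1 = (-0.4082, -0.4082, -0.8165).
q_1·c_2 = (-0.4082)·4 + (-0.4082)·(-1) + (-0.8165)·2 = -2.8577.
u_2 = c_2 + 2.8577·q_1 = (2.8333, -2.1667, -0.3333).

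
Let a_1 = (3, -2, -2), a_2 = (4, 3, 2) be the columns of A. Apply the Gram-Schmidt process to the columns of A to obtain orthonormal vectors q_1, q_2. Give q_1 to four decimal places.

a_1 = (3, -2, -2); ‖a_1‖ = 4.1231, so q_1 = (0.7276, -0.4851, -0.4851).

q_1 = (0.7276, -0.4851, -0.4851)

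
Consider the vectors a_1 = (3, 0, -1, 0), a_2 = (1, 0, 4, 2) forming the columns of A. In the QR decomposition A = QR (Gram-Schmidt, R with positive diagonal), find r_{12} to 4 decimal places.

a_1 = (3, 0, -1, 0); ‖a_1‖ = 3.1623, so q_1 = (0.9487, 0.0000, -0.3162, 0.0000).
r_{12} = q_1·a_2 = -0.3162.

r_{12} = -0.3162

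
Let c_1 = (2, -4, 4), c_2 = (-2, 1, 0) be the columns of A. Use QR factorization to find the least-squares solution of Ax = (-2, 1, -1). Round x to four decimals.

e_1 = c_1/‖c_1‖ = (2, -4, 4)/6.0000 = (0.3333, -0.6667, 0.6667).
r_{12} = e_1·c_2 = -1.3333.
u_2 = c_2 + 1.3333·e_1 = (-1.5556, 0.1111, 0.8889).
‖u_2‖ = 1.7951, so e_2 = (-0.8666, 0.0619, 0.4952).
Qᵀb = (-2.0000, 1.2999).
Back-substitute: x_2 = 1.2999/1.7951 = 0.7241.
x_1 = (-2.0000 + 1.3333·0.7241)/6.0000 = -0.1724.

x = (-0.1724, 0.7241)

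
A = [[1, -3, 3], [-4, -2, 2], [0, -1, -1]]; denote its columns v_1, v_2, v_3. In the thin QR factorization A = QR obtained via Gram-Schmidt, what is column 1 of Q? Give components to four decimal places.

q_1 = (0.2425, -0.9701, 0.0000)

v_1 = (1, -4, 0); ‖v_1‖ = 4.1231, so q_1 = (0.2425, -0.9701, 0.0000).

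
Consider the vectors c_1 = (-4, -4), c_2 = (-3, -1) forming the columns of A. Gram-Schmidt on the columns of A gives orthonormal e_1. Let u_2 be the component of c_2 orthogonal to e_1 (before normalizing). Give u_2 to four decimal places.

u_2 = (-1.0000, 1.0000)

c_1 = (-4, -4); ‖c_1‖ = 5.6569, so e_1 = (-0.7071, -0.7071).
e_1·c_2 = (-0.7071)·(-3) + (-0.7071)·(-1) = 2.8284.
u_2 = c_2 − 2.8284·e_1 = (-1.0000, 1.0000).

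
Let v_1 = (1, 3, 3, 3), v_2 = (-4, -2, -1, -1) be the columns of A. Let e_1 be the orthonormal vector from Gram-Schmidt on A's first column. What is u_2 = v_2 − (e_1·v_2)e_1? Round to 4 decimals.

u_2 = (-3.4286, -0.2857, 0.7143, 0.7143)

v_1 = (1, 3, 3, 3); ‖v_1‖ = 5.2915, so e_1 = (0.1890, 0.5669, 0.5669, 0.5669).
e_1·v_2 = 0.1890·(-4) + 0.5669·(-2) + 0.5669·(-1) + 0.5669·(-1) = -3.0237.
u_2 = v_2 + 3.0237·e_1 = (-3.4286, -0.2857, 0.7143, 0.7143).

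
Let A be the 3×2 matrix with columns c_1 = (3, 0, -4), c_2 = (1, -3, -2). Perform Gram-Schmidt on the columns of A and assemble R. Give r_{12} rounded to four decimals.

r_{12} = 2.2000

e_1 = c_1/‖c_1‖ = (3, 0, -4)/5.0000 = (0.6000, 0.0000, -0.8000).
r_{12} = e_1·c_2 = 2.2000.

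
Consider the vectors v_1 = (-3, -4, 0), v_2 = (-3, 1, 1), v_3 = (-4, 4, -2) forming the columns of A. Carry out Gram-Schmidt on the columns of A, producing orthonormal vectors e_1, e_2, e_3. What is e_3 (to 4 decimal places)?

v_1 = (-3, -4, 0); ‖v_1‖ = 5.0000, so e_1 = (-0.6000, -0.8000, 0.0000).
e_1·v_2 = (-0.6000)·(-3) + (-0.8000)·1 + 0.0000·1 = 1.0000.
u_2 = v_2 − 1.0000·e_1 = (-2.4000, 1.8000, 1.0000).
‖u_2‖ = 3.1623, so e_2 = (-0.7589, 0.5692, 0.3162).
e_1·v_3 = (-0.6000)·(-4) + (-0.8000)·4 + 0.0000·(-2) = -0.8000; e_2·v_3 = (-0.7589)·(-4) + 0.5692·4 + 0.3162·(-2) = 4.6802.
u_3 = v_3 + 0.8000·e_1 − 4.6802·e_2 = (-0.9280, 0.6960, -3.4800).
‖u_3‖ = 3.6682, so e_3 = (-0.2530, 0.1897, -0.9487).

e_3 = (-0.2530, 0.1897, -0.9487)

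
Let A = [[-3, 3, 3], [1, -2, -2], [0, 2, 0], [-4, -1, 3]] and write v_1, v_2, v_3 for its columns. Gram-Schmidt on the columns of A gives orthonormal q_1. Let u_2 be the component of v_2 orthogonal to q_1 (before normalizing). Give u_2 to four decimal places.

v_1 = (-3, 1, 0, -4); ‖v_1‖ = 5.0990, so q_1 = (-0.5883, 0.1961, 0.0000, -0.7845).
q_1·v_2 = (-0.5883)·3 + 0.1961·(-2) + 0.0000·2 + (-0.7845)·(-1) = -1.3728.
u_2 = v_2 + 1.3728·q_1 = (2.1923, -1.7308, 2.0000, -2.0769).

u_2 = (2.1923, -1.7308, 2.0000, -2.0769)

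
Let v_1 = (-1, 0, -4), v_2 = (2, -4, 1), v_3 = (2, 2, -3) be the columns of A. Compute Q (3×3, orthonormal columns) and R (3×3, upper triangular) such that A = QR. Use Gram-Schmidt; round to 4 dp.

Q = [[-0.2425, 0.3790, 0.8930], [0.0000, -0.9205, 0.3907], [-0.9701, -0.0948, -0.2233]], R = [[4.1231, -1.4552, 2.4254], [0.0000, 4.3454, -0.7987], [0.0000, 0.0000, 3.2372]]

v_1 = (-1, 0, -4); ‖v_1‖ = 4.1231, so q_1 = (-0.2425, 0.0000, -0.9701).
q_1·v_2 = (-0.2425)·2 + 0.0000·(-4) + (-0.9701)·1 = -1.4552.
u_2 = v_2 + 1.4552·q_1 = (1.6471, -4.0000, -0.4118).
‖u_2‖ = 4.3454, so q_2 = (0.3790, -0.9205, -0.0948).
q_1·v_3 = (-0.2425)·2 + 0.0000·2 + (-0.9701)·(-3) = 2.4254; q_2·v_3 = 0.3790·2 + (-0.9205)·2 + (-0.0948)·(-3) = -0.7987.
u_3 = v_3 − 2.4254·q_1 + 0.7987·q_2 = (2.8910, 1.2648, -0.7227).
‖u_3‖ = 3.2372, so q_3 = (0.8930, 0.3907, -0.2233).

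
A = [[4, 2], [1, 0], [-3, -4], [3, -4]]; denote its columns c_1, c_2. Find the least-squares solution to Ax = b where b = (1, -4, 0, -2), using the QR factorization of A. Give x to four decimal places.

x = (-0.2475, 0.3328)

q_1 = c_1/‖c_1‖ = (4, 1, -3, 3)/5.9161 = (0.6761, 0.1690, -0.5071, 0.5071).
r_{12} = q_1·c_2 = 1.3522.
u_2 = c_2 − 1.3522·q_1 = (1.0857, -0.2286, -3.3143, -4.6857).
‖u_2‖ = 5.8456, so q_2 = (0.1857, -0.0391, -0.5670, -0.8016).
Qᵀb = (-1.0142, 1.9453).
Back-substitute: x_2 = 1.9453/5.8456 = 0.3328.
x_1 = (-1.0142 − 1.3522·0.3328)/5.9161 = -0.2475.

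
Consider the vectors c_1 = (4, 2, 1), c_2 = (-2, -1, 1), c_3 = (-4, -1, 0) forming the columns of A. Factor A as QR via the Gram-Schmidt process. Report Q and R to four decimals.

Q = [[0.8729, -0.1952, -0.4472], [0.4364, -0.0976, 0.8944], [0.2182, 0.9759, 0.0000]], R = [[4.5826, -1.9640, -3.9279], [0.0000, 1.4639, 0.8783], [0.0000, 0.0000, 0.8944]]

e_1 = c_1/‖c_1‖ = (4, 2, 1)/4.5826 = (0.8729, 0.4364, 0.2182).
r_{12} = e_1·c_2 = -1.9640.
u_2 = c_2 + 1.9640·e_1 = (-0.2857, -0.1429, 1.4286).
‖u_2‖ = 1.4639, so e_2 = (-0.1952, -0.0976, 0.9759).
r_{13} = e_1·c_3 = -3.9279; r_{23} = e_2·c_3 = 0.8783.
u_3 = c_3 + 3.9279·e_1 − 0.8783·e_2 = (-0.4000, 0.8000, 0.0000).
‖u_3‖ = 0.8944, so e_3 = (-0.4472, 0.8944, 0.0000).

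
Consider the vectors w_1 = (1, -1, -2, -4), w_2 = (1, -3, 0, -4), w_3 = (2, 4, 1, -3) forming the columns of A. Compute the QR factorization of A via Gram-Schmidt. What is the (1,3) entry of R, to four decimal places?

r_{13} = 1.7056

w_1 = (1, -1, -2, -4); ‖w_1‖ = 4.6904, so q_1 = (0.2132, -0.2132, -0.4264, -0.8528).
r_{13} = q_1·w_3 = 1.7056.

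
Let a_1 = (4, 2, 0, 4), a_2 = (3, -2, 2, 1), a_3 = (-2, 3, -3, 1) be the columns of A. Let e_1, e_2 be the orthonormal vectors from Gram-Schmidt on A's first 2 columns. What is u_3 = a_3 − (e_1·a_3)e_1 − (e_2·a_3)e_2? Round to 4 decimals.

u_3 = (-0.1190, -0.4762, -0.4762, 0.3571)

e_1 = a_1/‖a_1‖ = (4, 2, 0, 4)/6.0000 = (0.6667, 0.3333, 0.0000, 0.6667).
r_{12} = e_1·a_2 = 2.0000.
u_2 = a_2 − 2.0000·e_1 = (1.6667, -2.6667, 2.0000, -0.3333).
‖u_2‖ = 3.7417, so e_2 = (0.4454, -0.7127, 0.5345, -0.0891).
r_{13} = e_1·a_3 = 0.3333; r_{23} = e_2·a_3 = -4.7216.
u_3 = a_3 − 0.3333·e_1 + 4.7216·e_2 = (-0.1190, -0.4762, -0.4762, 0.3571).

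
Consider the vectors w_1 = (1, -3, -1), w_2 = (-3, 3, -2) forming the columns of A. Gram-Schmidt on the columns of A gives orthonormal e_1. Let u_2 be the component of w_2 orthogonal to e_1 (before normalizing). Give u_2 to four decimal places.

w_1 = (1, -3, -1); ‖w_1‖ = 3.3166, so e_1 = (0.3015, -0.9045, -0.3015).
e_1·w_2 = 0.3015·(-3) + (-0.9045)·3 + (-0.3015)·(-2) = -3.0151.
u_2 = w_2 + 3.0151·e_1 = (-2.0909, 0.2727, -2.9091).

u_2 = (-2.0909, 0.2727, -2.9091)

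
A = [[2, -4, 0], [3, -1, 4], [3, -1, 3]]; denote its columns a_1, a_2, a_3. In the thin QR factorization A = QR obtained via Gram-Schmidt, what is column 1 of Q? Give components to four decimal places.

q_1 = a_1/‖a_1‖ = (2, 3, 3)/4.6904 = (0.4264, 0.6396, 0.6396).

q_1 = (0.4264, 0.6396, 0.6396)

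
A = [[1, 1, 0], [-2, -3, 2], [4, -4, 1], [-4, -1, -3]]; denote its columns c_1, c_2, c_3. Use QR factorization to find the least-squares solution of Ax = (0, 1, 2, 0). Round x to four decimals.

x = (0.1108, -0.3877, -0.0031)

c_1 = (1, -2, 4, -4); ‖c_1‖ = 6.0828, so e_1 = (0.1644, -0.3288, 0.6576, -0.6576).
e_1·c_2 = 0.1644·1 + (-0.3288)·(-3) + 0.6576·(-4) + (-0.6576)·(-1) = -0.8220.
u_2 = c_2 + 0.8220·e_1 = (1.1351, -3.2703, -3.4595, -1.5405).
‖u_2‖ = 5.1307, so e_2 = (0.2212, -0.6374, -0.6743, -0.3003).
e_1·c_3 = 0.1644·0 + (-0.3288)·2 + 0.6576·1 + (-0.6576)·(-3) = 1.9728; e_2·c_3 = 0.2212·0 + (-0.6374)·2 + (-0.6743)·1 + (-0.3003)·(-3) = -1.0483.
u_3 = c_3 − 1.9728·e_1 + 1.0483·e_2 = (-0.0924, 1.9805, -1.0041, -2.0175).
‖u_3‖ = 3.0015, so e_3 = (-0.0308, 0.6598, -0.3345, -0.6721).
Qᵀb = (0.9864, -1.9859, -0.0092).
Back-substitute: x_3 = -0.0092/3.0015 = -0.0031.
x_2 = (-1.9859 + 1.0483·(-0.0031))/5.1307 = -0.3877.
x_1 = (0.9864 + 0.8220·(-0.3877) − 1.9728·(-0.0031))/6.0828 = 0.1108.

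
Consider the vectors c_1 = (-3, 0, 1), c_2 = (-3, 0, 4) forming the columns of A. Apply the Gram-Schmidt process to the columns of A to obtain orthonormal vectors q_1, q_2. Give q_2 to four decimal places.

q_2 = (0.3162, 0.0000, 0.9487)

c_1 = (-3, 0, 1); ‖c_1‖ = 3.1623, so q_1 = (-0.9487, 0.0000, 0.3162).
q_1·c_2 = (-0.9487)·(-3) + 0.0000·0 + 0.3162·4 = 4.1110.
u_2 = c_2 − 4.1110·q_1 = (0.9000, 0.0000, 2.7000).
‖u_2‖ = 2.8460, so q_2 = (0.3162, 0.0000, 0.9487).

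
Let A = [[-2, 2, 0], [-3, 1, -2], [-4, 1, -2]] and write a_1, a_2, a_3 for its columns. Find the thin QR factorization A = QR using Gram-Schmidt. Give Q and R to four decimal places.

e_1 = a_1/‖a_1‖ = (-2, -3, -4)/5.3852 = (-0.3714, -0.5571, -0.7428).
r_{12} = e_1·a_2 = -2.0426.
u_2 = a_2 + 2.0426·e_1 = (1.2414, -0.1379, -0.5172).
‖u_2‖ = 1.3519, so e_2 = (0.9183, -0.1020, -0.3826).
r_{13} = e_1·a_3 = 2.5997; r_{23} = e_2·a_3 = 0.9693.
u_3 = a_3 − 2.5997·e_1 − 0.9693·e_2 = (0.0755, -0.4528, 0.3019).
‖u_3‖ = 0.5494, so e_3 = (0.1374, -0.8242, 0.5494).

Q = [[-0.3714, 0.9183, 0.1374], [-0.5571, -0.1020, -0.8242], [-0.7428, -0.3826, 0.5494]], R = [[5.3852, -2.0426, 2.5997], [0.0000, 1.3519, 0.9693], [0.0000, 0.0000, 0.5494]]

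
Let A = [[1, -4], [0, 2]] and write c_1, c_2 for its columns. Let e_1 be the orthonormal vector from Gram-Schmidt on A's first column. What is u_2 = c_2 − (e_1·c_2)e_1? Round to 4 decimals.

u_2 = (0.0000, 2.0000)

c_1 = (1, 0); ‖c_1‖ = 1.0000, so e_1 = (1.0000, 0.0000).
e_1·c_2 = 1.0000·(-4) + 0.0000·2 = -4.0000.
u_2 = c_2 + 4.0000·e_1 = (0.0000, 2.0000).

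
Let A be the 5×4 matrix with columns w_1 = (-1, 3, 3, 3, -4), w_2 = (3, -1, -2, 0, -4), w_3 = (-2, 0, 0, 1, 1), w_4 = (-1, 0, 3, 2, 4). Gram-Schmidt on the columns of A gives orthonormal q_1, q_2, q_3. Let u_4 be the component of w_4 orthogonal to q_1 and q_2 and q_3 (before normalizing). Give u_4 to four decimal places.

u_4 = (1.4209, -1.1747, 0.9131, 1.9390, 0.9028)

q_1 = w_1/‖w_1‖ = (-1, 3, 3, 3, -4)/6.6332 = (-0.1508, 0.4523, 0.4523, 0.4523, -0.6030).
r_{12} = q_1·w_2 = 0.6030.
u_2 = w_2 − 0.6030·q_1 = (3.0909, -1.2727, -2.2727, -0.2727, -3.6364).
‖u_2‖ = 5.4439, so q_2 = (0.5678, -0.2338, -0.4175, -0.0501, -0.6680).
r_{13} = q_1·w_3 = 0.1508; r_{23} = q_2·w_3 = -1.8536.
u_3 = w_3 − 0.1508·q_1 + 1.8536·q_2 = (-0.9248, -0.5015, -0.8420, 0.8390, -0.1472).
‖u_3‖ = 1.5942, so q_3 = (-0.5801, -0.3146, -0.5282, 0.5263, -0.0924).
r_{14} = q_1·w_4 = 0.0000; r_{24} = q_2·w_4 = -4.5923; r_{34} = q_3·w_4 = -0.3213.
u_4 = w_4 + 0.0000·q_1 + 4.5923·q_2 + 0.3213·q_3 = (1.4209, -1.1747, 0.9131, 1.9390, 0.9028).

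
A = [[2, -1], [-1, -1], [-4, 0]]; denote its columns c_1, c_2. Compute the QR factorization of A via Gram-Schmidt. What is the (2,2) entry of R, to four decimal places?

r_{22} = 1.3973

e_1 = c_1/‖c_1‖ = (2, -1, -4)/4.5826 = (0.4364, -0.2182, -0.8729).
r_{12} = e_1·c_2 = -0.2182.
u_2 = c_2 + 0.2182·e_1 = (-0.9048, -1.0476, -0.1905).
r_{22} = ‖u_2‖ = 1.3973.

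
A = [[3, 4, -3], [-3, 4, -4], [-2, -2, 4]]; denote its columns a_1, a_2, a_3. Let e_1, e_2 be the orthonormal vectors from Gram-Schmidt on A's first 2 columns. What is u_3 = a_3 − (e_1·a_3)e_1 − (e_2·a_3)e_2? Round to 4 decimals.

u_3 = (1.1186, -0.1598, 1.9175)

a_1 = (3, -3, -2); ‖a_1‖ = 4.6904, so e_1 = (0.6396, -0.6396, -0.4264).
e_1·a_2 = 0.6396·4 + (-0.6396)·4 + (-0.4264)·(-2) = 0.8528.
u_2 = a_2 − 0.8528·e_1 = (3.4545, 4.5455, -1.6364).
‖u_2‖ = 5.9391, so e_2 = (0.5817, 0.7653, -0.2755).
e_1·a_3 = 0.6396·(-3) + (-0.6396)·(-4) + (-0.4264)·4 = -1.0660; e_2·a_3 = 0.5817·(-3) + 0.7653·(-4) + (-0.2755)·4 = -5.9085.
u_3 = a_3 + 1.0660·e_1 + 5.9085·e_2 = (1.1186, -0.1598, 1.9175).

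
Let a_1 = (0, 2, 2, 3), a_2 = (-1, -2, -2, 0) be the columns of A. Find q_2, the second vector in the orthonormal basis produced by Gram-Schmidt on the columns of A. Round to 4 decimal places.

q_2 = (-0.4370, -0.4628, -0.4628, 0.6170)

q_1 = a_1/‖a_1‖ = (0, 2, 2, 3)/4.1231 = (0.0000, 0.4851, 0.4851, 0.7276).
r_{12} = q_1·a_2 = -1.9403.
u_2 = a_2 + 1.9403·q_1 = (-1.0000, -1.0588, -1.0588, 1.4118).
‖u_2‖ = 2.2881, so q_2 = (-0.4370, -0.4628, -0.4628, 0.6170).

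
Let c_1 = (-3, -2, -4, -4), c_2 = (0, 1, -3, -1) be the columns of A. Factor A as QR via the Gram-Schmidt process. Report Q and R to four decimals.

e_1 = c_1/‖c_1‖ = (-3, -2, -4, -4)/6.7082 = (-0.4472, -0.2981, -0.5963, -0.5963).
r_{12} = e_1·c_2 = 2.0870.
u_2 = c_2 − 2.0870·e_1 = (0.9333, 1.6222, -1.7556, 0.2444).
‖u_2‖ = 2.5777, so e_2 = (0.3621, 0.6293, -0.6811, 0.0948).

Q = [[-0.4472, 0.3621], [-0.2981, 0.6293], [-0.5963, -0.6811], [-0.5963, 0.0948]], R = [[6.7082, 2.0870], [0.0000, 2.5777]]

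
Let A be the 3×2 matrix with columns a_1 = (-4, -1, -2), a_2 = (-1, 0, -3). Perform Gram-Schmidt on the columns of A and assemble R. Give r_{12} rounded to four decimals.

a_1 = (-4, -1, -2); ‖a_1‖ = 4.5826, so e_1 = (-0.8729, -0.2182, -0.4364).
r_{12} = e_1·a_2 = 2.1822.

r_{12} = 2.1822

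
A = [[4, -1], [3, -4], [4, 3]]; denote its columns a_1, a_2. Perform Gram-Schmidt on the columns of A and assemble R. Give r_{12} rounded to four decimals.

q_1 = a_1/‖a_1‖ = (4, 3, 4)/6.4031 = (0.6247, 0.4685, 0.6247).
r_{12} = q_1·a_2 = -0.6247.

r_{12} = -0.6247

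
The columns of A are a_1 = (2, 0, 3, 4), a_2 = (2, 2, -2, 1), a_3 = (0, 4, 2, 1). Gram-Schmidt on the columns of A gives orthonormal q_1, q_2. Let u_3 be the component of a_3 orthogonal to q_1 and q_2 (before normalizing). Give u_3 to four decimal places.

u_3 = (-1.3137, 3.3298, 1.7051, -0.6220)

q_1 = a_1/‖a_1‖ = (2, 0, 3, 4)/5.3852 = (0.3714, 0.0000, 0.5571, 0.7428).
r_{12} = q_1·a_2 = 0.3714.
u_2 = a_2 − 0.3714·q_1 = (1.8621, 2.0000, -2.2069, 0.7241).
‖u_2‖ = 3.5864, so q_2 = (0.5192, 0.5577, -0.6154, 0.2019).
r_{13} = q_1·a_3 = 1.8570; r_{23} = q_2·a_3 = 1.2019.
u_3 = a_3 − 1.8570·q_1 − 1.2019·q_2 = (-1.3137, 3.3298, 1.7051, -0.6220).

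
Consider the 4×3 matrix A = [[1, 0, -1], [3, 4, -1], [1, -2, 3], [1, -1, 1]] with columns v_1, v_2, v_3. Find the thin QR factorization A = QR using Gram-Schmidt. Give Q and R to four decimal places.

Q = [[0.2887, -0.1987, -0.8429], [0.8660, 0.4636, 0.1873], [0.2887, -0.7285, 0.4683], [0.2887, -0.4636, -0.1873]], R = [[3.4641, 2.5981, 0.0000], [0.0000, 3.7749, -2.9140], [0.0000, 0.0000, 1.8732]]

v_1 = (1, 3, 1, 1); ‖v_1‖ = 3.4641, so e_1 = (0.2887, 0.8660, 0.2887, 0.2887).
e_1·v_2 = 0.2887·0 + 0.8660·4 + 0.2887·(-2) + 0.2887·(-1) = 2.5981.
u_2 = v_2 − 2.5981·e_1 = (-0.7500, 1.7500, -2.7500, -1.7500).
‖u_2‖ = 3.7749, so e_2 = (-0.1987, 0.4636, -0.7285, -0.4636).
e_1·v_3 = 0.2887·(-1) + 0.8660·(-1) + 0.2887·3 + 0.2887·1 = 0.0000; e_2·v_3 = (-0.1987)·(-1) + 0.4636·(-1) + (-0.7285)·3 + (-0.4636)·1 = -2.9140.
u_3 = v_3 + 0.0000·e_1 + 2.9140·e_2 = (-1.5789, 0.3509, 0.8772, -0.3509).
‖u_3‖ = 1.8732, so e_3 = (-0.8429, 0.1873, 0.4683, -0.1873).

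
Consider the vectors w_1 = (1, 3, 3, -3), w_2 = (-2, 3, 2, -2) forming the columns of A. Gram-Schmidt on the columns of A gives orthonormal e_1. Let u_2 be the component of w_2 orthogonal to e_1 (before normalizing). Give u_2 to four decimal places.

w_1 = (1, 3, 3, -3); ‖w_1‖ = 5.2915, so e_1 = (0.1890, 0.5669, 0.5669, -0.5669).
e_1·w_2 = 0.1890·(-2) + 0.5669·3 + 0.5669·2 + (-0.5669)·(-2) = 3.5907.
u_2 = w_2 − 3.5907·e_1 = (-2.6786, 0.9643, -0.0357, 0.0357).

u_2 = (-2.6786, 0.9643, -0.0357, 0.0357)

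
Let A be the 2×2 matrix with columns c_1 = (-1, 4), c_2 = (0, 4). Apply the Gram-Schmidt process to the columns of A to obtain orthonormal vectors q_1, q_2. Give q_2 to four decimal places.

q_2 = (0.9701, 0.2425)

c_1 = (-1, 4); ‖c_1‖ = 4.1231, so q_1 = (-0.2425, 0.9701).
q_1·c_2 = (-0.2425)·0 + 0.9701·4 = 3.8806.
u_2 = c_2 − 3.8806·q_1 = (0.9412, 0.2353).
‖u_2‖ = 0.9701, so q_2 = (0.9701, 0.2425).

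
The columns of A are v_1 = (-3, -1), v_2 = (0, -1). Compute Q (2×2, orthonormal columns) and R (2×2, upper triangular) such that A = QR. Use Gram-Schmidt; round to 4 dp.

q_1 = v_1/‖v_1‖ = (-3, -1)/3.1623 = (-0.9487, -0.3162).
r_{12} = q_1·v_2 = 0.3162.
u_2 = v_2 − 0.3162·q_1 = (0.3000, -0.9000).
‖u_2‖ = 0.9487, so q_2 = (0.3162, -0.9487).

Q = [[-0.9487, 0.3162], [-0.3162, -0.9487]], R = [[3.1623, 0.3162], [0.0000, 0.9487]]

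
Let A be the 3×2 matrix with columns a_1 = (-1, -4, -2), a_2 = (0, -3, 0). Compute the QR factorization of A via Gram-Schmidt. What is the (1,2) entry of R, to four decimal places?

r_{12} = 2.6186

q_1 = a_1/‖a_1‖ = (-1, -4, -2)/4.5826 = (-0.2182, -0.8729, -0.4364).
r_{12} = q_1·a_2 = 2.6186.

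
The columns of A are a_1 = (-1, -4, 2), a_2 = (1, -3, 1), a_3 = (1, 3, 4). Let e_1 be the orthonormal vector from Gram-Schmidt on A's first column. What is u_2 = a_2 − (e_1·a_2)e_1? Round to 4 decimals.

u_2 = (1.6190, -0.5238, -0.2381)

a_1 = (-1, -4, 2); ‖a_1‖ = 4.5826, so e_1 = (-0.2182, -0.8729, 0.4364).
e_1·a_2 = (-0.2182)·1 + (-0.8729)·(-3) + 0.4364·1 = 2.8368.
u_2 = a_2 − 2.8368·e_1 = (1.6190, -0.5238, -0.2381).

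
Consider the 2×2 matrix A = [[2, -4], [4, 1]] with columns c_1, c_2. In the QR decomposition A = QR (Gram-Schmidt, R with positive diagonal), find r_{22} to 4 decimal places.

c_1 = (2, 4); ‖c_1‖ = 4.4721, so e_1 = (0.4472, 0.8944).
e_1·c_2 = 0.4472·(-4) + 0.8944·1 = -0.8944.
u_2 = c_2 + 0.8944·e_1 = (-3.6000, 1.8000).
r_{22} = ‖u_2‖ = 4.0249.

r_{22} = 4.0249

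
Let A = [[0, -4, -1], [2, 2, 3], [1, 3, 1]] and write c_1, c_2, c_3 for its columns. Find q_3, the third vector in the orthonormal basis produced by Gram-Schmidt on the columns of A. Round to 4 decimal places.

q_3 = (-0.4082, 0.4082, -0.8165)

q_1 = c_1/‖c_1‖ = (0, 2, 1)/2.2361 = (0.0000, 0.8944, 0.4472).
r_{12} = q_1·c_2 = 3.1305.
u_2 = c_2 − 3.1305·q_1 = (-4.0000, -0.8000, 1.6000).
‖u_2‖ = 4.3818, so q_2 = (-0.9129, -0.1826, 0.3651).
r_{13} = q_1·c_3 = 3.1305; r_{23} = q_2·c_3 = 0.7303.
u_3 = c_3 − 3.1305·q_1 − 0.7303·q_2 = (-0.3333, 0.3333, -0.6667).
‖u_3‖ = 0.8165, so q_3 = (-0.4082, 0.4082, -0.8165).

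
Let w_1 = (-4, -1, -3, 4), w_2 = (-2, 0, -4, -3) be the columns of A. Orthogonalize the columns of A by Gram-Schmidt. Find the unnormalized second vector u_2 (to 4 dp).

u_2 = (-1.2381, 0.1905, -3.4286, -3.7619)

w_1 = (-4, -1, -3, 4); ‖w_1‖ = 6.4807, so e_1 = (-0.6172, -0.1543, -0.4629, 0.6172).
e_1·w_2 = (-0.6172)·(-2) + (-0.1543)·0 + (-0.4629)·(-4) + 0.6172·(-3) = 1.2344.
u_2 = w_2 − 1.2344·e_1 = (-1.2381, 0.1905, -3.4286, -3.7619).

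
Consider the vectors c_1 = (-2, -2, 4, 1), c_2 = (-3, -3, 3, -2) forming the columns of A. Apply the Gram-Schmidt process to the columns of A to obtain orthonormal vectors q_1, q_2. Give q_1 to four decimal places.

c_1 = (-2, -2, 4, 1); ‖c_1‖ = 5.0000, so q_1 = (-0.4000, -0.4000, 0.8000, 0.2000).

q_1 = (-0.4000, -0.4000, 0.8000, 0.2000)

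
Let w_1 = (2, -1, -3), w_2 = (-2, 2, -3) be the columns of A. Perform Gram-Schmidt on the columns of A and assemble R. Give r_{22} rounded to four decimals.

e_1 = w_1/‖w_1‖ = (2, -1, -3)/3.7417 = (0.5345, -0.2673, -0.8018).
r_{12} = e_1·w_2 = 0.8018.
u_2 = w_2 − 0.8018·e_1 = (-2.4286, 2.2143, -2.3571).
r_{22} = ‖u_2‖ = 4.0444.

r_{22} = 4.0444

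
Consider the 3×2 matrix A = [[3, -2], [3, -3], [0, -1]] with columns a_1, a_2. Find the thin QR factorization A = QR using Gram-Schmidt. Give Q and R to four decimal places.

Q = [[0.7071, 0.4082], [0.7071, -0.4082], [0.0000, -0.8165]], R = [[4.2426, -3.5355], [0.0000, 1.2247]]

a_1 = (3, 3, 0); ‖a_1‖ = 4.2426, so e_1 = (0.7071, 0.7071, 0.0000).
e_1·a_2 = 0.7071·(-2) + 0.7071·(-3) + 0.0000·(-1) = -3.5355.
u_2 = a_2 + 3.5355·e_1 = (0.5000, -0.5000, -1.0000).
‖u_2‖ = 1.2247, so e_2 = (0.4082, -0.4082, -0.8165).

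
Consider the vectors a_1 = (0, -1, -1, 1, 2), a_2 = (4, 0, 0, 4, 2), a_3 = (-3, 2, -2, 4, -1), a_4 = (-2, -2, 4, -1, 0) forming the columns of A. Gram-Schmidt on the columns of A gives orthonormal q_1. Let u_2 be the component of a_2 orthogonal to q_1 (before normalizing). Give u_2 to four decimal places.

u_2 = (4.0000, 1.1429, 1.1429, 2.8571, -0.2857)

q_1 = a_1/‖a_1‖ = (0, -1, -1, 1, 2)/2.6458 = (0.0000, -0.3780, -0.3780, 0.3780, 0.7559).
r_{12} = q_1·a_2 = 3.0237.
u_2 = a_2 − 3.0237·q_1 = (4.0000, 1.1429, 1.1429, 2.8571, -0.2857).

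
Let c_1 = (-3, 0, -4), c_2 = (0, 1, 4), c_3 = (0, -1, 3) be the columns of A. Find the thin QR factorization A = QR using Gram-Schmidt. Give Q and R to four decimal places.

c_1 = (-3, 0, -4); ‖c_1‖ = 5.0000, so q_1 = (-0.6000, 0.0000, -0.8000).
q_1·c_2 = (-0.6000)·0 + 0.0000·1 + (-0.8000)·4 = -3.2000.
u_2 = c_2 + 3.2000·q_1 = (-1.9200, 1.0000, 1.4400).
‖u_2‖ = 2.6000, so q_2 = (-0.7385, 0.3846, 0.5538).
q_1·c_3 = (-0.6000)·0 + 0.0000·(-1) + (-0.8000)·3 = -2.4000; q_2·c_3 = (-0.7385)·0 + 0.3846·(-1) + 0.5538·3 = 1.2769.
u_3 = c_3 + 2.4000·q_1 − 1.2769·q_2 = (-0.4970, -1.4911, 0.3728).
‖u_3‖ = 1.6154, so q_3 = (-0.3077, -0.9231, 0.2308).

Q = [[-0.6000, -0.7385, -0.3077], [0.0000, 0.3846, -0.9231], [-0.8000, 0.5538, 0.2308]], R = [[5.0000, -3.2000, -2.4000], [0.0000, 2.6000, 1.2769], [0.0000, 0.0000, 1.6154]]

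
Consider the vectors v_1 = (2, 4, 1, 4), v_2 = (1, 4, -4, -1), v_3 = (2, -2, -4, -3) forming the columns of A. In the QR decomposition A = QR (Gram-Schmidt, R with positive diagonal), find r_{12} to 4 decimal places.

r_{12} = 1.6440

v_1 = (2, 4, 1, 4); ‖v_1‖ = 6.0828, so e_1 = (0.3288, 0.6576, 0.1644, 0.6576).
r_{12} = e_1·v_2 = 1.6440.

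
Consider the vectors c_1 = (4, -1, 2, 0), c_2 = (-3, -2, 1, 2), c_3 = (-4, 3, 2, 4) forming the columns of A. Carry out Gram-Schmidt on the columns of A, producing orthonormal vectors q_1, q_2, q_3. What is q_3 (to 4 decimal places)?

q_3 = (-0.0244, 0.7522, 0.4249, 0.5031)

c_1 = (4, -1, 2, 0); ‖c_1‖ = 4.5826, so q_1 = (0.8729, -0.2182, 0.4364, 0.0000).
q_1·c_2 = 0.8729·(-3) + (-0.2182)·(-2) + 0.4364·1 + 0.0000·2 = -1.7457.
u_2 = c_2 + 1.7457·q_1 = (-1.4762, -2.3810, 1.7619, 2.0000).
‖u_2‖ = 3.8668, so q_2 = (-0.3818, -0.6157, 0.4556, 0.5172).
q_1·c_3 = 0.8729·(-4) + (-0.2182)·3 + 0.4364·2 + 0.0000·4 = -3.2733; q_2·c_3 = (-0.3818)·(-4) + (-0.6157)·3 + 0.4556·2 + 0.5172·4 = 2.6600.
u_3 = c_3 + 3.2733·q_1 − 2.6600·q_2 = (-0.1274, 3.9236, 2.2166, 2.6242).
‖u_3‖ = 5.2163, so q_3 = (-0.0244, 0.7522, 0.4249, 0.5031).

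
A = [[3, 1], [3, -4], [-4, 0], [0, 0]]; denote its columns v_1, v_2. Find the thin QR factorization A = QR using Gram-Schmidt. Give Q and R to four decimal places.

Q = [[0.5145, 0.4693], [0.5145, -0.8385], [-0.6860, -0.2769], [0.0000, 0.0000]], R = [[5.8310, -1.5435], [0.0000, 3.8233]]

v_1 = (3, 3, -4, 0); ‖v_1‖ = 5.8310, so q_1 = (0.5145, 0.5145, -0.6860, 0.0000).
q_1·v_2 = 0.5145·1 + 0.5145·(-4) + (-0.6860)·0 + 0.0000·0 = -1.5435.
u_2 = v_2 + 1.5435·q_1 = (1.7941, -3.2059, -1.0588, 0.0000).
‖u_2‖ = 3.8233, so q_2 = (0.4693, -0.8385, -0.2769, 0.0000).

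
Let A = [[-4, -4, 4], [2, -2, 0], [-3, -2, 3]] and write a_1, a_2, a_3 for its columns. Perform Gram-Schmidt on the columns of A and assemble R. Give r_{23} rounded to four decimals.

a_1 = (-4, 2, -3); ‖a_1‖ = 5.3852, so q_1 = (-0.7428, 0.3714, -0.5571).
q_1·a_2 = (-0.7428)·(-4) + 0.3714·(-2) + (-0.5571)·(-2) = 3.3425.
u_2 = a_2 − 3.3425·q_1 = (-1.5172, -3.2414, -0.1379).
‖u_2‖ = 3.5816, so q_2 = (-0.4236, -0.9050, -0.0385).
r_{23} = q_2·a_3 = -1.8100.

r_{23} = -1.8100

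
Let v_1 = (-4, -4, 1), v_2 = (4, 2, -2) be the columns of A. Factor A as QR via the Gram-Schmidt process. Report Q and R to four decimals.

q_1 = v_1/‖v_1‖ = (-4, -4, 1)/5.7446 = (-0.6963, -0.6963, 0.1741).
r_{12} = q_1·v_2 = -4.5260.
u_2 = v_2 + 4.5260·q_1 = (0.8485, -1.1515, -1.2121).
‖u_2‖ = 1.8749, so q_2 = (0.4526, -0.6142, -0.6465).

Q = [[-0.6963, 0.4526], [-0.6963, -0.6142], [0.1741, -0.6465]], R = [[5.7446, -4.5260], [0.0000, 1.8749]]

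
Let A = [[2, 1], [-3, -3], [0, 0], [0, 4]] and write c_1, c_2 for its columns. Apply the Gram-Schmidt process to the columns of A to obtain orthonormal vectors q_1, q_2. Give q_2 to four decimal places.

q_2 = (-0.1694, -0.1130, 0.0000, 0.9790)

c_1 = (2, -3, 0, 0); ‖c_1‖ = 3.6056, so q_1 = (0.5547, -0.8321, 0.0000, 0.0000).
q_1·c_2 = 0.5547·1 + (-0.8321)·(-3) + 0.0000·0 + 0.0000·4 = 3.0509.
u_2 = c_2 − 3.0509·q_1 = (-0.6923, -0.4615, 0.0000, 4.0000).
‖u_2‖ = 4.0856, so q_2 = (-0.1694, -0.1130, 0.0000, 0.9790).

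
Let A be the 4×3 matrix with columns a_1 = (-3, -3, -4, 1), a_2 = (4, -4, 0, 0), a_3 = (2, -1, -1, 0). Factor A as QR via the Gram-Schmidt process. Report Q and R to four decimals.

Q = [[-0.5071, 0.7071, 0.4829], [-0.5071, -0.7071, 0.4829], [-0.6761, 0.0000, -0.7302], [0.1690, 0.0000, -0.0236]], R = [[5.9161, 0.0000, 0.1690], [0.0000, 5.6569, 2.1213], [0.0000, 0.0000, 1.2130]]

a_1 = (-3, -3, -4, 1); ‖a_1‖ = 5.9161, so q_1 = (-0.5071, -0.5071, -0.6761, 0.1690).
q_1·a_2 = (-0.5071)·4 + (-0.5071)·(-4) + (-0.6761)·0 + 0.1690·0 = 0.0000.
u_2 = a_2 + 0.0000·q_1 = (4.0000, -4.0000, 0.0000, 0.0000).
‖u_2‖ = 5.6569, so q_2 = (0.7071, -0.7071, 0.0000, 0.0000).
q_1·a_3 = (-0.5071)·2 + (-0.5071)·(-1) + (-0.6761)·(-1) + 0.1690·0 = 0.1690; q_2·a_3 = 0.7071·2 + (-0.7071)·(-1) + 0.0000·(-1) + 0.0000·0 = 2.1213.
u_3 = a_3 − 0.1690·q_1 − 2.1213·q_2 = (0.5857, 0.5857, -0.8857, -0.0286).
‖u_3‖ = 1.2130, so q_3 = (0.4829, 0.4829, -0.7302, -0.0236).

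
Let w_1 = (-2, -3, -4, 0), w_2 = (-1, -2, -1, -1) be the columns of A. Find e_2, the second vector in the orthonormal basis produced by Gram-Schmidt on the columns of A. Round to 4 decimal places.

e_2 = (-0.1209, -0.5319, 0.4593, -0.7011)

w_1 = (-2, -3, -4, 0); ‖w_1‖ = 5.3852, so e_1 = (-0.3714, -0.5571, -0.7428, 0.0000).
e_1·w_2 = (-0.3714)·(-1) + (-0.5571)·(-2) + (-0.7428)·(-1) + 0.0000·(-1) = 2.2283.
u_2 = w_2 − 2.2283·e_1 = (-0.1724, -0.7586, 0.6552, -1.0000).
‖u_2‖ = 1.4264, so e_2 = (-0.1209, -0.5319, 0.4593, -0.7011).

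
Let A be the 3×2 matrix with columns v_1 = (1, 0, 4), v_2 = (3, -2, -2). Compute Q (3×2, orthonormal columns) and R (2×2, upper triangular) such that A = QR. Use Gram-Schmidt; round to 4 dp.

Q = [[0.2425, 0.8359], [0.0000, -0.5075], [0.9701, -0.2090]], R = [[4.1231, -1.2127], [0.0000, 3.9407]]

q_1 = v_1/‖v_1‖ = (1, 0, 4)/4.1231 = (0.2425, 0.0000, 0.9701).
r_{12} = q_1·v_2 = -1.2127.
u_2 = v_2 + 1.2127·q_1 = (3.2941, -2.0000, -0.8235).
‖u_2‖ = 3.9407, so q_2 = (0.8359, -0.5075, -0.2090).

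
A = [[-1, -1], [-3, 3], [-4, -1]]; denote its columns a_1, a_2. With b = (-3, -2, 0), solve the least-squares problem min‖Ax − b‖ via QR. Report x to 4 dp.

q_1 = a_1/‖a_1‖ = (-1, -3, -4)/5.0990 = (-0.1961, -0.5883, -0.7845).
r_{12} = q_1·a_2 = -0.7845.
u_2 = a_2 + 0.7845·q_1 = (-1.1538, 2.5385, -1.6154).
‖u_2‖ = 3.2225, so q_2 = (-0.3581, 0.7877, -0.5013).
Qᵀb = (1.7650, -0.5013).
Back-substitute: x_2 = -0.5013/3.2225 = -0.1556.
x_1 = (1.7650 + 0.7845·(-0.1556))/5.0990 = 0.3222.

x = (0.3222, -0.1556)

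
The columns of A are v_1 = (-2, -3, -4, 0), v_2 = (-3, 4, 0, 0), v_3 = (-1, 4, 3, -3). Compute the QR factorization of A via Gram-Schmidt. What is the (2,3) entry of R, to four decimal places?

v_1 = (-2, -3, -4, 0); ‖v_1‖ = 5.3852, so q_1 = (-0.3714, -0.5571, -0.7428, 0.0000).
q_1·v_2 = (-0.3714)·(-3) + (-0.5571)·4 + (-0.7428)·0 + 0.0000·0 = -1.1142.
u_2 = v_2 + 1.1142·q_1 = (-3.4138, 3.3793, -0.8276, 0.0000).
‖u_2‖ = 4.8743, so q_2 = (-0.7004, 0.6933, -0.1698, 0.0000).
r_{23} = q_2·v_3 = 2.9642.

r_{23} = 2.9642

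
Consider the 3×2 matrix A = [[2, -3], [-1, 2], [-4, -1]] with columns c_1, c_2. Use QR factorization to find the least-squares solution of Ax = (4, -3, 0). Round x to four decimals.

c_1 = (2, -1, -4); ‖c_1‖ = 4.5826, so e_1 = (0.4364, -0.2182, -0.8729).
e_1·c_2 = 0.4364·(-3) + (-0.2182)·2 + (-0.8729)·(-1) = -0.8729.
u_2 = c_2 + 0.8729·e_1 = (-2.6190, 1.8095, -1.7619).
‖u_2‖ = 3.6384, so e_2 = (-0.7198, 0.4973, -0.4843).
Qᵀb = (2.4004, -4.3713).
Back-substitute: x_2 = -4.3713/3.6384 = -1.2014.
x_1 = (2.4004 + 0.8729·(-1.2014))/4.5826 = 0.2950.

x = (0.2950, -1.2014)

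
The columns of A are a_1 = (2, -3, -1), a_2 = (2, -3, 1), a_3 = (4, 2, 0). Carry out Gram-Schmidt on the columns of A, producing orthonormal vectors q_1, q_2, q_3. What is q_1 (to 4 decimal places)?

q_1 = (0.5345, -0.8018, -0.2673)

a_1 = (2, -3, -1); ‖a_1‖ = 3.7417, so q_1 = (0.5345, -0.8018, -0.2673).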